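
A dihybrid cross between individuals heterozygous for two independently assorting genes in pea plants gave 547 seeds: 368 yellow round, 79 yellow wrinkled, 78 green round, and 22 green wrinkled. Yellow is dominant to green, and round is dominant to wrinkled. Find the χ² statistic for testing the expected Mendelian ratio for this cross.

A dihybrid F₂ with independent assortment and complete dominance at both loci gives a 9:3:3:1 phenotypic ratio.
The 9:3:3:1 ratio has 16 parts, so with N = 547 the expected counts are:
  yellow round: 547 × 9/16 = 307.6875
  yellow wrinkled: 547 × 3/16 = 102.5625
  green round: 547 × 3/16 = 102.5625
  green wrinkled: 547 × 1/16 = 34.1875
χ² = Σ (O − E)² / E
  yellow round: (368 − 307.6875)² / 307.6875 = 11.8224
  yellow wrinkled: (79 − 102.5625)² / 102.5625 = 5.4132
  green round: (78 − 102.5625)² / 102.5625 = 5.8824
  green wrinkled: (22 − 34.1875)² / 34.1875 = 4.3447
χ² = 11.8224 + 5.4132 + 5.8824 + 4.3447 = 27.4627 ≈ 27.463

27.463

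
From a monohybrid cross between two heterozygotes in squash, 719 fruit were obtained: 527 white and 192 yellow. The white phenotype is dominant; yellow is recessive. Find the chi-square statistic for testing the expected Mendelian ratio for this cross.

1.113

For a monohybrid cross between heterozygotes with complete dominance, the expected phenotypic ratio is 3:1.
The 3:1 ratio has 4 parts, so with N = 719 the expected counts are:
  white: 719 × 3/4 = 539.25
  yellow: 719 × 1/4 = 179.75
χ² = Σ (O − E)² / E
  white: (527 − 539.25)² / 539.25 = 0.2783
  yellow: (192 − 179.75)² / 179.75 = 0.8348
χ² = 0.2783 + 0.8348 = 1.1131 ≈ 1.113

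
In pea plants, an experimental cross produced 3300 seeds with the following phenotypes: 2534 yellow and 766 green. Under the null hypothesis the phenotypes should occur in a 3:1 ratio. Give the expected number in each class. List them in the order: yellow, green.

2475, 825

Under the 3:1 hypothesis (Σ ratio = 4, N = 3300):
  yellow: 3300 × 3/4 = 2475
  green: 3300 × 1/4 = 825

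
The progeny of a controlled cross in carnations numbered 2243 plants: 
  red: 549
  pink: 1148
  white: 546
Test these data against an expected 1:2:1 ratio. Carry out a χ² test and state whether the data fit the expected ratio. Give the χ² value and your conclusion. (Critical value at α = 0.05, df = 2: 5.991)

The 1:2:1 ratio has 4 parts, so with N = 2243 the expected counts are:
  red: 2243 × 1/4 = 560.75
  pink: 2243 × 2/4 = 1121.5
  white: 2243 × 1/4 = 560.75
χ² = Σ (O − E)² / E
  red: (549 − 560.75)² / 560.75 = 0.2462
  pink: (1148 − 1121.5)² / 1121.5 = 0.6262
  white: (546 − 560.75)² / 560.75 = 0.3880
χ² = 0.2462 + 0.6262 + 0.3880 = 1.2604 ≈ 1.260
Degrees of freedom = 3 − 1 = 2; critical value at α = 0.05 is 5.991.
Since 1.260 < 5.991, we fail to reject the null hypothesis — the data are consistent with the 1:2:1 ratio.

1.260; consistent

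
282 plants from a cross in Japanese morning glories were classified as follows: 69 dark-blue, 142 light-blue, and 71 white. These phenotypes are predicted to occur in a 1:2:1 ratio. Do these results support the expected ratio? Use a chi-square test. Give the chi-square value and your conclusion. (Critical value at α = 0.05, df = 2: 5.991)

Expected counts for N = 282 under a 1:2:1 ratio (total parts = 4):
  dark-blue: 282 × 1/4 = 70.5
  light-blue: 282 × 2/4 = 141
  white: 282 × 1/4 = 70.5
χ² = Σ (O − E)² / E
  dark-blue: (69 − 70.5)² / 70.5 = 0.0319
  light-blue: (142 − 141)² / 141 = 0.0071
  white: (71 − 70.5)² / 70.5 = 0.0035
χ² = 0.0319 + 0.0071 + 0.0035 = 0.0425 ≈ 0.043
Degrees of freedom = 3 − 1 = 2; critical value at α = 0.05 is 5.991.
Since 0.043 < 5.991, we fail to reject the null hypothesis — the data are consistent with the 1:2:1 ratio.

0.043; consistent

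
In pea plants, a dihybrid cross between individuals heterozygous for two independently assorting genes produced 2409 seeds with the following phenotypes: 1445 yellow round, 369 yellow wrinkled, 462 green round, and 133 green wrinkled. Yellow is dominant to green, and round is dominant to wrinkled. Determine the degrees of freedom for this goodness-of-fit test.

3

A dihybrid F₂ with independent assortment and complete dominance at both loci gives a 9:3:3:1 phenotypic ratio.
A goodness-of-fit test with 4 phenotype classes has df = 4 − 1 = 3.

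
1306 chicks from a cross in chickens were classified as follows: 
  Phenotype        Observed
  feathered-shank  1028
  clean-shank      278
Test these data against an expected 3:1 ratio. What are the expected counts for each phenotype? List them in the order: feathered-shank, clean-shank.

979.5, 326.5

The 3:1 ratio has 4 parts, so with N = 1306 the expected counts are:
  feathered-shank: 1306 × 3/4 = 979.5
  clean-shank: 1306 × 1/4 = 326.5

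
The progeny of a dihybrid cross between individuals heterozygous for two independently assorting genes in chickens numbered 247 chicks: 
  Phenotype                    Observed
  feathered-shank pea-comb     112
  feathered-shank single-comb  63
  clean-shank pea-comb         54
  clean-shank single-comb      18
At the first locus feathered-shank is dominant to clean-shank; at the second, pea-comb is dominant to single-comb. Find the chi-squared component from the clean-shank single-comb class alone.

0.425

A dihybrid F₂ with independent assortment and complete dominance at both loci gives a 9:3:3:1 phenotypic ratio.
Total ratio parts = 16. Expected numbers out of 247:
  feathered-shank pea-comb: 247 × 9/16 = 138.9375
  feathered-shank single-comb: 247 × 3/16 = 46.3125
  clean-shank pea-comb: 247 × 3/16 = 46.3125
  clean-shank single-comb: 247 × 1/16 = 15.4375
Contribution of clean-shank single-comb: (18 − 15.4375)² / 15.4375 = 0.4254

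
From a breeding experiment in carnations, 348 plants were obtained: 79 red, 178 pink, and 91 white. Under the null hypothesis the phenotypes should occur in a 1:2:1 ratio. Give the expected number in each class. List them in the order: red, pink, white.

87, 174, 87

Total ratio parts = 4. Expected numbers out of 348:
  red: 348 × 1/4 = 87
  pink: 348 × 2/4 = 174
  white: 348 × 1/4 = 87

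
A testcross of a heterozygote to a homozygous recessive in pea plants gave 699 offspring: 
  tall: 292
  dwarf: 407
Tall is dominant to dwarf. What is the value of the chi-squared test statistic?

A testcross of a heterozygote (Aa × aa) gives a 1:1 phenotypic ratio.
Total ratio parts = 2. Expected numbers out of 699:
  tall: 699 × 1/2 = 349.5
  dwarf: 699 × 1/2 = 349.5
χ² = Σ (O − E)² / E
  tall: (292 − 349.5)² / 349.5 = 9.4599
  dwarf: (407 − 349.5)² / 349.5 = 9.4599
χ² = 9.4599 + 9.4599 = 18.9198 ≈ 18.920

18.920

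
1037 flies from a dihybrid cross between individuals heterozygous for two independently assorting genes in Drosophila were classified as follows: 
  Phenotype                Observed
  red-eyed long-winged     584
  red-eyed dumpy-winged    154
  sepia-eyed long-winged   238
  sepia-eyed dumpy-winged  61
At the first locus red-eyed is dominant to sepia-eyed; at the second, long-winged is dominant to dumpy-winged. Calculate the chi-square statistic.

A dihybrid F₂ with independent assortment and complete dominance at both loci gives a 9:3:3:1 phenotypic ratio.
Expected counts for N = 1037 under a 9:3:3:1 ratio (total parts = 16):
  red-eyed long-winged: 1037 × 9/16 = 583.3125
  red-eyed dumpy-winged: 1037 × 3/16 = 194.4375
  sepia-eyed long-winged: 1037 × 3/16 = 194.4375
  sepia-eyed dumpy-winged: 1037 × 1/16 = 64.8125
χ² = Σ (O − E)² / E
  red-eyed long-winged: (584 − 583.3125)² / 583.3125 = 0.0008
  red-eyed dumpy-winged: (154 − 194.4375)² / 194.4375 = 8.4099
  sepia-eyed long-winged: (238 − 194.4375)² / 194.4375 = 9.7599
  sepia-eyed dumpy-winged: (61 − 64.8125)² / 64.8125 = 0.2243
χ² = 0.0008 + 8.4099 + 9.7599 + 0.2243 = 18.3949 ≈ 18.395

18.395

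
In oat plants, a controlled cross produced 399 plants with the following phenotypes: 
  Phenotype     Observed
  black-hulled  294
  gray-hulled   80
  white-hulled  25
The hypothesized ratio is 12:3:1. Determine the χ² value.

Expected counts for N = 399 under a 12:3:1 ratio (total parts = 16):
  black-hulled: 399 × 12/16 = 299.25
  gray-hulled: 399 × 3/16 = 74.8125
  white-hulled: 399 × 1/16 = 24.9375
χ² = Σ (O − E)² / E
  black-hulled: (294 − 299.25)² / 299.25 = 0.0921
  gray-hulled: (80 − 74.8125)² / 74.8125 = 0.3597
  white-hulled: (25 − 24.9375)² / 24.9375 = 0.0002
χ² = 0.0921 + 0.3597 + 0.0002 = 0.452

0.452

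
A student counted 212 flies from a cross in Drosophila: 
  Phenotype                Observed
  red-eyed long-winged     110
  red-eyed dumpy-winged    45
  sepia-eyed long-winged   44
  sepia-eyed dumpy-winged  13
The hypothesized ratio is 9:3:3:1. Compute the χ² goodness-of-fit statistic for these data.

1.870

Under the 9:3:3:1 hypothesis (Σ ratio = 16, N = 212):
  red-eyed long-winged: 212 × 9/16 = 119.25
  red-eyed dumpy-winged: 212 × 3/16 = 39.75
  sepia-eyed long-winged: 212 × 3/16 = 39.75
  sepia-eyed dumpy-winged: 212 × 1/16 = 13.25
χ² = Σ (O − E)² / E
  red-eyed long-winged: (110 − 119.25)² / 119.25 = 0.7175
  red-eyed dumpy-winged: (45 − 39.75)² / 39.75 = 0.6934
  sepia-eyed long-winged: (44 − 39.75)² / 39.75 = 0.4544
  sepia-eyed dumpy-winged: (13 − 13.25)² / 13.25 = 0.0047
χ² = 0.7175 + 0.6934 + 0.4544 + 0.0047 = 1.870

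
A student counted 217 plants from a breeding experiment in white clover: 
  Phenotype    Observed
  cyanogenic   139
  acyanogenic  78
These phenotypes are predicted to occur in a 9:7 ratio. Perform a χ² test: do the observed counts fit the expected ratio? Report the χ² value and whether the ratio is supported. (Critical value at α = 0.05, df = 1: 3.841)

5.372; not consistent

Total ratio parts = 16. Expected numbers out of 217:
  cyanogenic: 217 × 9/16 = 122.0625
  acyanogenic: 217 × 7/16 = 94.9375
χ² = Σ (O − E)² / E
  cyanogenic: (139 − 122.0625)² / 122.0625 = 2.3503
  acyanogenic: (78 − 94.9375)² / 94.9375 = 3.0218
χ² = 2.3503 + 3.0218 = 5.3721 ≈ 5.372
Degrees of freedom = 2 − 1 = 1; critical value at α = 0.05 is 3.841.
Since 5.372 > 3.841, we reject the null hypothesis — the data do not fit the 9:7 ratio.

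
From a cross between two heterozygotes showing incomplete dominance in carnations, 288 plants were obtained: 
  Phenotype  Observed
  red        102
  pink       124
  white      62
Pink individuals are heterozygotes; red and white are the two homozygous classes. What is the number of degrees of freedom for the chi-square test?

With incomplete dominance, a heterozygote × heterozygote cross gives a 1:2:1 phenotypic ratio.
A goodness-of-fit test with 3 phenotype classes has df = 3 − 1 = 2.

2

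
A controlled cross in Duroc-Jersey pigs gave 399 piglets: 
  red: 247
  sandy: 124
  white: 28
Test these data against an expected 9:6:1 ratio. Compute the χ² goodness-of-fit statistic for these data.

Expected counts for N = 399 under a 9:6:1 ratio (total parts = 16):
  red: 399 × 9/16 = 224.4375
  sandy: 399 × 6/16 = 149.625
  white: 399 × 1/16 = 24.9375
χ² = Σ (O − E)² / E
  red: (247 − 224.4375)² / 224.4375 = 2.2682
  sandy: (124 − 149.625)² / 149.625 = 4.3886
  white: (28 − 24.9375)² / 24.9375 = 0.3761
χ² = 2.2682 + 4.3886 + 0.3761 = 7.0329 ≈ 7.033

7.033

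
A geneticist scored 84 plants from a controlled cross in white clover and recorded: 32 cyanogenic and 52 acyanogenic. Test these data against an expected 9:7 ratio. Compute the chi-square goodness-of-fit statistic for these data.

The 9:7 ratio has 16 parts, so with N = 84 the expected counts are:
  cyanogenic: 84 × 9/16 = 47.25
  acyanogenic: 84 × 7/16 = 36.75
χ² = Σ (O − E)² / E
  cyanogenic: (32 − 47.25)² / 47.25 = 4.9220
  acyanogenic: (52 − 36.75)² / 36.75 = 6.3282
χ² = 4.9220 + 6.3282 = 11.2502 ≈ 11.250

11.250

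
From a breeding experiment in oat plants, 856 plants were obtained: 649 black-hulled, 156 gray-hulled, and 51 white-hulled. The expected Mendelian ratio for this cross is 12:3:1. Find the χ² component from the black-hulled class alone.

0.076

Under the 12:3:1 hypothesis (Σ ratio = 16, N = 856):
  black-hulled: 856 × 12/16 = 642
  gray-hulled: 856 × 3/16 = 160.5
  white-hulled: 856 × 1/16 = 53.5
Contribution of black-hulled: (649 − 642)² / 642 = 0.0763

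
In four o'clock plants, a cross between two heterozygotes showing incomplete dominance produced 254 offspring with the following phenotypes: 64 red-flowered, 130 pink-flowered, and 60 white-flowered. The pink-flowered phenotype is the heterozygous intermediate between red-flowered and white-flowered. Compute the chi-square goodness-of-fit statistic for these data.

0.268

With incomplete dominance, a heterozygote × heterozygote cross gives a 1:2:1 phenotypic ratio.
Expected counts for N = 254 under a 1:2:1 ratio (total parts = 4):
  red-flowered: 254 × 1/4 = 63.5
  pink-flowered: 254 × 2/4 = 127
  white-flowered: 254 × 1/4 = 63.5
χ² = Σ (O − E)² / E
  red-flowered: (64 − 63.5)² / 63.5 = 0.0039
  pink-flowered: (130 − 127)² / 127 = 0.0709
  white-flowered: (60 − 63.5)² / 63.5 = 0.1929
χ² = 0.0039 + 0.0709 + 0.1929 = 0.2677 ≈ 0.268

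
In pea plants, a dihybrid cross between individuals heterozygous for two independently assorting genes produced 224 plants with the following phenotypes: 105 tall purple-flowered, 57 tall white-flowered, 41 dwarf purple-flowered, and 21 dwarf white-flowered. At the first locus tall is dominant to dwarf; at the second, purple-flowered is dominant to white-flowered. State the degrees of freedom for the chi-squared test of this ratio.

A dihybrid F₂ with independent assortment and complete dominance at both loci gives a 9:3:3:1 phenotypic ratio.
A goodness-of-fit test with 4 phenotype classes has df = 4 − 1 = 3.

3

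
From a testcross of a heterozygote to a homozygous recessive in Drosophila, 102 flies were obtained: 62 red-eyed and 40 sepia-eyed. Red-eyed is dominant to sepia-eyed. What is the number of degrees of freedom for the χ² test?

A testcross of a heterozygote (Aa × aa) gives a 1:1 phenotypic ratio.
A goodness-of-fit test with 2 phenotype classes has df = 2 − 1 = 1.

1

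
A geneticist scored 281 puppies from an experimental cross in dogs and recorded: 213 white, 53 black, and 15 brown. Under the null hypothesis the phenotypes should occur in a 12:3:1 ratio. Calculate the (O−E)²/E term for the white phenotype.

0.024

Expected counts for N = 281 under a 12:3:1 ratio (total parts = 16):
  white: 281 × 12/16 = 210.75
  black: 281 × 3/16 = 52.6875
  brown: 281 × 1/16 = 17.5625
Contribution of white: (213 − 210.75)² / 210.75 = 0.0240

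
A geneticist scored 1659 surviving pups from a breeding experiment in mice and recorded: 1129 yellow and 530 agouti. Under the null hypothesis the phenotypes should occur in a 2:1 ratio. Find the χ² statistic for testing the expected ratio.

1.435

Expected counts for N = 1659 under a 2:1 ratio (total parts = 3):
  yellow: 1659 × 2/3 = 1106
  agouti: 1659 × 1/3 = 553
χ² = Σ (O − E)² / E
  yellow: (1129 − 1106)² / 1106 = 0.4783
  agouti: (530 − 553)² / 553 = 0.9566
χ² = 0.4783 + 0.9566 = 1.4349 ≈ 1.435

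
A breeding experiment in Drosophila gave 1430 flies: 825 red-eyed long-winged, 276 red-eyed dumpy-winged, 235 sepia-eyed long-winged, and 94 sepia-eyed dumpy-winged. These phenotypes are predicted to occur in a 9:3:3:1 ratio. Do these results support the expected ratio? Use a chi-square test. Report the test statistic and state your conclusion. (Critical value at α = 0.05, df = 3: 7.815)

Total ratio parts = 16. Expected numbers out of 1430:
  red-eyed long-winged: 1430 × 9/16 = 804.375
  red-eyed dumpy-winged: 1430 × 3/16 = 268.125
  sepia-eyed long-winged: 1430 × 3/16 = 268.125
  sepia-eyed dumpy-winged: 1430 × 1/16 = 89.375
χ² = Σ (O − E)² / E
  red-eyed long-winged: (825 − 804.375)² / 804.375 = 0.5288
  red-eyed dumpy-winged: (276 − 268.125)² / 268.125 = 0.2313
  sepia-eyed long-winged: (235 − 268.125)² / 268.125 = 4.0924
  sepia-eyed dumpy-winged: (94 − 89.375)² / 89.375 = 0.2393
χ² = 0.5288 + 0.2313 + 4.0924 + 0.2393 = 5.0918 ≈ 5.092
Degrees of freedom = 4 − 1 = 3; critical value at α = 0.05 is 7.815.
Since 5.092 < 7.815, we fail to reject the null hypothesis — the data are consistent with the 9:3:3:1 ratio.

5.092; consistent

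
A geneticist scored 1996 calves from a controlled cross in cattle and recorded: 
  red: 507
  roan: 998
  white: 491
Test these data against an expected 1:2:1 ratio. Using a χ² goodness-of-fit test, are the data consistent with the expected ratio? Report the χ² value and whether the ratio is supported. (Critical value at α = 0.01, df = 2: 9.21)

0.257; consistent

Total ratio parts = 4. Expected numbers out of 1996:
  red: 1996 × 1/4 = 499
  roan: 1996 × 2/4 = 998
  white: 1996 × 1/4 = 499
χ² = Σ (O − E)² / E
  red: (507 − 499)² / 499 = 0.1283
  roan: (998 − 998)² / 998 = 0.0000
  white: (491 − 499)² / 499 = 0.1283
χ² = 0.1283 + 0.0000 + 0.1283 = 0.2566 ≈ 0.257
Degrees of freedom = 3 − 1 = 2; critical value at α = 0.01 is 9.21.
Since 0.257 < 9.21, we fail to reject the null hypothesis — the data are consistent with the 1:2:1 ratio.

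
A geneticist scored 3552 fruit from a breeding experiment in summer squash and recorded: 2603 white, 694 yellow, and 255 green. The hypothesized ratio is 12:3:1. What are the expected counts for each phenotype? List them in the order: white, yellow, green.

2664, 666, 222

Under the 12:3:1 hypothesis (Σ ratio = 16, N = 3552):
  white: 3552 × 12/16 = 2664
  yellow: 3552 × 3/16 = 666
  green: 3552 × 1/16 = 222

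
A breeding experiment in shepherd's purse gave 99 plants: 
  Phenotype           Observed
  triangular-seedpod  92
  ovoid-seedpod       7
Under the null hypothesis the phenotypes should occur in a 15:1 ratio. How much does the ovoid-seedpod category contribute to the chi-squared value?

The 15:1 ratio has 16 parts, so with N = 99 the expected counts are:
  triangular-seedpod: 99 × 15/16 = 92.8125
  ovoid-seedpod: 99 × 1/16 = 6.1875
Contribution of ovoid-seedpod: (7 − 6.1875)² / 6.1875 = 0.1067

0.107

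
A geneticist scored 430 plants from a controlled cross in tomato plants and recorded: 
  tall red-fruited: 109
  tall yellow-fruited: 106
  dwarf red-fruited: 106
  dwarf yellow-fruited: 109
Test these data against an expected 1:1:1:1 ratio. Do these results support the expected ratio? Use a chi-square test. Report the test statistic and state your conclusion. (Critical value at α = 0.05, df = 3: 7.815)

Expected counts for N = 430 under a 1:1:1:1 ratio (total parts = 4):
  tall red-fruited: 430 × 1/4 = 107.5
  tall yellow-fruited: 430 × 1/4 = 107.5
  dwarf red-fruited: 430 × 1/4 = 107.5
  dwarf yellow-fruited: 430 × 1/4 = 107.5
χ² = Σ (O − E)² / E
  tall red-fruited: (109 − 107.5)² / 107.5 = 0.0209
  tall yellow-fruited: (106 − 107.5)² / 107.5 = 0.0209
  dwarf red-fruited: (106 − 107.5)² / 107.5 = 0.0209
  dwarf yellow-fruited: (109 − 107.5)² / 107.5 = 0.0209
χ² = 0.0209 + 0.0209 + 0.0209 + 0.0209 = 0.0836 ≈ 0.084
Degrees of freedom = 4 − 1 = 3; critical value at α = 0.05 is 7.815.
Since 0.084 < 7.815, we fail to reject the null hypothesis — the data are consistent with the 1:1:1:1 ratio.

0.084; consistent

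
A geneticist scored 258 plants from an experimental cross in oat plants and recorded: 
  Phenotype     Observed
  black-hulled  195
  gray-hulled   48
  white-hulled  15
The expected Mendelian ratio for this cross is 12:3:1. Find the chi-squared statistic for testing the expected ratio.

0.093

Total ratio parts = 16. Expected numbers out of 258:
  black-hulled: 258 × 12/16 = 193.5
  gray-hulled: 258 × 3/16 = 48.375
  white-hulled: 258 × 1/16 = 16.125
χ² = Σ (O − E)² / E
  black-hulled: (195 − 193.5)² / 193.5 = 0.0116
  gray-hulled: (48 − 48.375)² / 48.375 = 0.0029
  white-hulled: (15 − 16.125)² / 16.125 = 0.0785
χ² = 0.0116 + 0.0029 + 0.0785 = 0.093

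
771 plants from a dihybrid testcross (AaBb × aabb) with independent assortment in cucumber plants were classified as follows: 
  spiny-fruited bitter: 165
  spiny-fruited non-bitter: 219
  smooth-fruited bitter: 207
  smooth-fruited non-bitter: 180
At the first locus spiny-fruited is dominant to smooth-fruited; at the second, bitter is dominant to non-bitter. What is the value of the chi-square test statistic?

9.467

A dihybrid testcross with independent assortment gives a 1:1:1:1 ratio.
Under the 1:1:1:1 hypothesis (Σ ratio = 4, N = 771):
  spiny-fruited bitter: 771 × 1/4 = 192.75
  spiny-fruited non-bitter: 771 × 1/4 = 192.75
  smooth-fruited bitter: 771 × 1/4 = 192.75
  smooth-fruited non-bitter: 771 × 1/4 = 192.75
χ² = Σ (O − E)² / E
  spiny-fruited bitter: (165 − 192.75)² / 192.75 = 3.9951
  spiny-fruited non-bitter: (219 − 192.75)² / 192.75 = 3.5749
  smooth-fruited bitter: (207 − 192.75)² / 192.75 = 1.0535
  smooth-fruited non-bitter: (180 − 192.75)² / 192.75 = 0.8434
χ² = 3.9951 + 3.5749 + 1.0535 + 0.8434 = 9.4669 ≈ 9.467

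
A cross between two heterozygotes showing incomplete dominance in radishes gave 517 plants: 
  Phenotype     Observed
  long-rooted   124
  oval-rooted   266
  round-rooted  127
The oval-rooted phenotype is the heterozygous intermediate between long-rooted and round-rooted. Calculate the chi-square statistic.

0.470

With incomplete dominance, a heterozygote × heterozygote cross gives a 1:2:1 phenotypic ratio.
The 1:2:1 ratio has 4 parts, so with N = 517 the expected counts are:
  long-rooted: 517 × 1/4 = 129.25
  oval-rooted: 517 × 2/4 = 258.5
  round-rooted: 517 × 1/4 = 129.25
χ² = Σ (O − E)² / E
  long-rooted: (124 − 129.25)² / 129.25 = 0.2132
  oval-rooted: (266 − 258.5)² / 258.5 = 0.2176
  round-rooted: (127 − 129.25)² / 129.25 = 0.0392
χ² = 0.2132 + 0.2176 + 0.0392 = 0.470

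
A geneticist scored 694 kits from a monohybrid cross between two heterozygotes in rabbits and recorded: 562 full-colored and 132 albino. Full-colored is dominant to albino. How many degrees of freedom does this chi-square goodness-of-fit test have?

For a monohybrid cross between heterozygotes with complete dominance, the expected phenotypic ratio is 3:1.
A goodness-of-fit test with 2 phenotype classes has df = 2 − 1 = 1.

1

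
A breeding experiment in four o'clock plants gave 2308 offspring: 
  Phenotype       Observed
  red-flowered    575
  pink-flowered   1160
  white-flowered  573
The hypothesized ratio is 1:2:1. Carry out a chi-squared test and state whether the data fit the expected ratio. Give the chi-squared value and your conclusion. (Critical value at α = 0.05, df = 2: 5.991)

0.066; consistent

Total ratio parts = 4. Expected numbers out of 2308:
  red-flowered: 2308 × 1/4 = 577
  pink-flowered: 2308 × 2/4 = 1154
  white-flowered: 2308 × 1/4 = 577
χ² = Σ (O − E)² / E
  red-flowered: (575 − 577)² / 577 = 0.0069
  pink-flowered: (1160 − 1154)² / 1154 = 0.0312
  white-flowered: (573 − 577)² / 577 = 0.0277
χ² = 0.0069 + 0.0312 + 0.0277 = 0.0658 ≈ 0.066
Degrees of freedom = 3 − 1 = 2; critical value at α = 0.05 is 5.991.
Since 0.066 < 5.991, we fail to reject the null hypothesis — the data are consistent with the 1:2:1 ratio.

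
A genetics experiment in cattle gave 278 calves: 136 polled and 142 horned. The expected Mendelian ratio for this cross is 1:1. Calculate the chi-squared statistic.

0.129

The 1:1 ratio has 2 parts, so with N = 278 the expected counts are:
  polled: 278 × 1/2 = 139
  horned: 278 × 1/2 = 139
χ² = Σ (O − E)² / E
  polled: (136 − 139)² / 139 = 0.0647
  horned: (142 − 139)² / 139 = 0.0647
χ² = 0.0647 + 0.0647 = 0.1294 ≈ 0.129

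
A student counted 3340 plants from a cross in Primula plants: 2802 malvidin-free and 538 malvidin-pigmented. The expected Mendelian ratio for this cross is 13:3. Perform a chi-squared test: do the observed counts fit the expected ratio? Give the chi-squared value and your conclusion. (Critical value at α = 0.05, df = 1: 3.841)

15.306; not consistent

Under the 13:3 hypothesis (Σ ratio = 16, N = 3340):
  malvidin-free: 3340 × 13/16 = 2713.75
  malvidin-pigmented: 3340 × 3/16 = 626.25
χ² = Σ (O − E)² / E
  malvidin-free: (2802 − 2713.75)² / 2713.75 = 2.8699
  malvidin-pigmented: (538 − 626.25)² / 626.25 = 12.4360
χ² = 2.8699 + 12.4360 = 15.3059 ≈ 15.306
Degrees of freedom = 2 − 1 = 1; critical value at α = 0.05 is 3.841.
Since 15.306 > 3.841, we reject the null hypothesis — the data do not fit the 13:3 ratio.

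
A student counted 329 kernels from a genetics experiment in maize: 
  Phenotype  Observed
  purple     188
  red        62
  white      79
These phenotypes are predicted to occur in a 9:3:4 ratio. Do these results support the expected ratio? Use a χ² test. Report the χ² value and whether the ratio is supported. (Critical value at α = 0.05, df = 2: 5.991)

0.177; consistent

Expected counts for N = 329 under a 9:3:4 ratio (total parts = 16):
  purple: 329 × 9/16 = 185.0625
  red: 329 × 3/16 = 61.6875
  white: 329 × 4/16 = 82.25
χ² = Σ (O − E)² / E
  purple: (188 − 185.0625)² / 185.0625 = 0.0466
  red: (62 − 61.6875)² / 61.6875 = 0.0016
  white: (79 − 82.25)² / 82.25 = 0.1284
χ² = 0.0466 + 0.0016 + 0.1284 = 0.1766 ≈ 0.177
Degrees of freedom = 3 − 1 = 2; critical value at α = 0.05 is 5.991.
Since 0.177 < 5.991, we fail to reject the null hypothesis — the data are consistent with the 9:3:4 ratio.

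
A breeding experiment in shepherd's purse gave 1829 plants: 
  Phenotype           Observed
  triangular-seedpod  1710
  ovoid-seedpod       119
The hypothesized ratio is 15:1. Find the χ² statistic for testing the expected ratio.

0.205

Total ratio parts = 16. Expected numbers out of 1829:
  triangular-seedpod: 1829 × 15/16 = 1714.6875
  ovoid-seedpod: 1829 × 1/16 = 114.3125
χ² = Σ (O − E)² / E
  triangular-seedpod: (1710 − 1714.6875)² / 1714.6875 = 0.0128
  ovoid-seedpod: (119 − 114.3125)² / 114.3125 = 0.1922
χ² = 0.0128 + 0.1922 = 0.205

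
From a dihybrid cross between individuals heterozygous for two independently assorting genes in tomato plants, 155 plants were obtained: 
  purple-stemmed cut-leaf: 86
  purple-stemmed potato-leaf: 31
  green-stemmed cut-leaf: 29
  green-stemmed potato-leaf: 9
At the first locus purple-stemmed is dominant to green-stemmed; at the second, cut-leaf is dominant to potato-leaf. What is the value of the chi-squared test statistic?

0.194

A dihybrid F₂ with independent assortment and complete dominance at both loci gives a 9:3:3:1 phenotypic ratio.
Under the 9:3:3:1 hypothesis (Σ ratio = 16, N = 155):
  purple-stemmed cut-leaf: 155 × 9/16 = 87.1875
  purple-stemmed potato-leaf: 155 × 3/16 = 29.0625
  green-stemmed cut-leaf: 155 × 3/16 = 29.0625
  green-stemmed potato-leaf: 155 × 1/16 = 9.6875
χ² = Σ (O − E)² / E
  purple-stemmed cut-leaf: (86 − 87.1875)² / 87.1875 = 0.0162
  purple-stemmed potato-leaf: (31 − 29.0625)² / 29.0625 = 0.1292
  green-stemmed cut-leaf: (29 − 29.0625)² / 29.0625 = 0.0001
  green-stemmed potato-leaf: (9 − 9.6875)² / 9.6875 = 0.0488
χ² = 0.0162 + 0.1292 + 0.0001 + 0.0488 = 0.1943 ≈ 0.194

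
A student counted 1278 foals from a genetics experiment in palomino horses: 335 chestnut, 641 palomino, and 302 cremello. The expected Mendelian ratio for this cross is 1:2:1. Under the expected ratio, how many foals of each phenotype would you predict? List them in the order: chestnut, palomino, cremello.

The 1:2:1 ratio has 4 parts, so with N = 1278 the expected counts are:
  chestnut: 1278 × 1/4 = 319.5
  palomino: 1278 × 2/4 = 639
  cremello: 1278 × 1/4 = 319.5

319.5, 639, 319.5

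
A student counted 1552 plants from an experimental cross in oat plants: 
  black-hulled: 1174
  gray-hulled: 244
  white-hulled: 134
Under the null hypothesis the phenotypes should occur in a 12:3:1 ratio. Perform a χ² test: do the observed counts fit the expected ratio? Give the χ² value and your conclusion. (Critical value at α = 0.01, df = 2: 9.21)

21.790; not consistent

Under the 12:3:1 hypothesis (Σ ratio = 16, N = 1552):
  black-hulled: 1552 × 12/16 = 1164
  gray-hulled: 1552 × 3/16 = 291
  white-hulled: 1552 × 1/16 = 97
χ² = Σ (O − E)² / E
  black-hulled: (1174 − 1164)² / 1164 = 0.0859
  gray-hulled: (244 − 291)² / 291 = 7.5911
  white-hulled: (134 − 97)² / 97 = 14.1134
χ² = 0.0859 + 7.5911 + 14.1134 = 21.7904 ≈ 21.790
Degrees of freedom = 3 − 1 = 2; critical value at α = 0.01 is 9.21.
Since 21.790 > 9.21, we reject the null hypothesis — the data do not fit the 12:3:1 ratio.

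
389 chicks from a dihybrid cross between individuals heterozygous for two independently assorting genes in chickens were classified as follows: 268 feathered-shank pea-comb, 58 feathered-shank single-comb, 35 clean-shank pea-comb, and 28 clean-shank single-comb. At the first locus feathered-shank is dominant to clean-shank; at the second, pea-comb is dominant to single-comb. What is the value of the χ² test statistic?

34.408

A dihybrid F₂ with independent assortment and complete dominance at both loci gives a 9:3:3:1 phenotypic ratio.
Under the 9:3:3:1 hypothesis (Σ ratio = 16, N = 389):
  feathered-shank pea-comb: 389 × 9/16 = 218.8125
  feathered-shank single-comb: 389 × 3/16 = 72.9375
  clean-shank pea-comb: 389 × 3/16 = 72.9375
  clean-shank single-comb: 389 × 1/16 = 24.3125
χ² = Σ (O − E)² / E
  feathered-shank pea-comb: (268 − 218.8125)² / 218.8125 = 11.0570
  feathered-shank single-comb: (58 − 72.9375)² / 72.9375 = 3.0592
  clean-shank pea-comb: (35 − 72.9375)² / 72.9375 = 19.7327
  clean-shank single-comb: (28 − 24.3125)² / 24.3125 = 0.5593
χ² = 11.0570 + 3.0592 + 19.7327 + 0.5593 = 34.4082 ≈ 34.408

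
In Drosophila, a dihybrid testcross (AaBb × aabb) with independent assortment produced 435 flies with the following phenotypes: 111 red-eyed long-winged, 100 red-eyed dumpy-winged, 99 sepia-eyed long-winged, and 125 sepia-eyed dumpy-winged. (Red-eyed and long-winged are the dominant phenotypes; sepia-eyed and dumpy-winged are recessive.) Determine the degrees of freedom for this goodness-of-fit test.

A dihybrid testcross with independent assortment gives a 1:1:1:1 ratio.
A goodness-of-fit test with 4 phenotype classes has df = 4 − 1 = 3.

3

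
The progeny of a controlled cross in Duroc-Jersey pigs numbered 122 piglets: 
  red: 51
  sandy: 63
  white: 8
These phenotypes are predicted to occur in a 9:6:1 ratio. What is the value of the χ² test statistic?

Expected counts for N = 122 under a 9:6:1 ratio (total parts = 16):
  red: 122 × 9/16 = 68.625
  sandy: 122 × 6/16 = 45.75
  white: 122 × 1/16 = 7.625
χ² = Σ (O − E)² / E
  red: (51 − 68.625)² / 68.625 = 4.5266
  sandy: (63 − 45.75)² / 45.75 = 6.5041
  white: (8 − 7.625)² / 7.625 = 0.0184
χ² = 4.5266 + 6.5041 + 0.0184 = 11.0491 ≈ 11.049

11.049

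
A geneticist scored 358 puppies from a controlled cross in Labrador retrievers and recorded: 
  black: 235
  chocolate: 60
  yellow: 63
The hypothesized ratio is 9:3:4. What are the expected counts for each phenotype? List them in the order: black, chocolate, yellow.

The 9:3:4 ratio has 16 parts, so with N = 358 the expected counts are:
  black: 358 × 9/16 = 201.375
  chocolate: 358 × 3/16 = 67.125
  yellow: 358 × 4/16 = 89.5

201.375, 67.125, 89.5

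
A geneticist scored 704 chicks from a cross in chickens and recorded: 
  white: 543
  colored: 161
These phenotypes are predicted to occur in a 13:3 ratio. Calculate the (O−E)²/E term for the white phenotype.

The 13:3 ratio has 16 parts, so with N = 704 the expected counts are:
  white: 704 × 13/16 = 572
  colored: 704 × 3/16 = 132
Contribution of white: (543 − 572)² / 572 = 1.4703

1.470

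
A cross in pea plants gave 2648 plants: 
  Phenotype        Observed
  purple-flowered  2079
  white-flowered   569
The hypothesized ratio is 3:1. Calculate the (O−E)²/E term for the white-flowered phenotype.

The 3:1 ratio has 4 parts, so with N = 2648 the expected counts are:
  purple-flowered: 2648 × 3/4 = 1986
  white-flowered: 2648 × 1/4 = 662
Contribution of white-flowered: (569 − 662)² / 662 = 13.0650

13.065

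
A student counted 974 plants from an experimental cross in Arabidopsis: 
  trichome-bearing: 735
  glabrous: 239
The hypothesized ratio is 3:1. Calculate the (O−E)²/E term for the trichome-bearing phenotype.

0.028

The 3:1 ratio has 4 parts, so with N = 974 the expected counts are:
  trichome-bearing: 974 × 3/4 = 730.5
  glabrous: 974 × 1/4 = 243.5
Contribution of trichome-bearing: (735 − 730.5)² / 730.5 = 0.0277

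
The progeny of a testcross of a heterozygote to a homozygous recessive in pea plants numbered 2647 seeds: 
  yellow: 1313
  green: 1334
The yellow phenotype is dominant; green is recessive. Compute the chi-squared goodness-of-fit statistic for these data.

A testcross of a heterozygote (Aa × aa) gives a 1:1 phenotypic ratio.
Under the 1:1 hypothesis (Σ ratio = 2, N = 2647):
  yellow: 2647 × 1/2 = 1323.5
  green: 2647 × 1/2 = 1323.5
χ² = Σ (O − E)² / E
  yellow: (1313 − 1323.5)² / 1323.5 = 0.0833
  green: (1334 − 1323.5)² / 1323.5 = 0.0833
χ² = 0.0833 + 0.0833 = 0.1666 ≈ 0.167

0.167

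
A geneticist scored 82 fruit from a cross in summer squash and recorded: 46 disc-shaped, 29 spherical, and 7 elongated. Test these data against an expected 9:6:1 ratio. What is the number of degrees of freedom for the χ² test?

2

A goodness-of-fit test with 3 phenotype classes has df = 3 − 1 = 2.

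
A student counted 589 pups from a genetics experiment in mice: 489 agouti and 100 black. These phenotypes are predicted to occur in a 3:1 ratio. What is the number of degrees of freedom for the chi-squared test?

1

A goodness-of-fit test with 2 phenotype classes has df = 2 − 1 = 1.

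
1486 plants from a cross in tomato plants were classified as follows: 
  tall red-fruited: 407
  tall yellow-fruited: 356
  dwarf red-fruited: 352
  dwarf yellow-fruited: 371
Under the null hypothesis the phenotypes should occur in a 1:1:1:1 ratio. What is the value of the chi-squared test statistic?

The 1:1:1:1 ratio has 4 parts, so with N = 1486 the expected counts are:
  tall red-fruited: 1486 × 1/4 = 371.5
  tall yellow-fruited: 1486 × 1/4 = 371.5
  dwarf red-fruited: 1486 × 1/4 = 371.5
  dwarf yellow-fruited: 1486 × 1/4 = 371.5
χ² = Σ (O − E)² / E
  tall red-fruited: (407 − 371.5)² / 371.5 = 3.3923
  tall yellow-fruited: (356 − 371.5)² / 371.5 = 0.6467
  dwarf red-fruited: (352 − 371.5)² / 371.5 = 1.0236
  dwarf yellow-fruited: (371 − 371.5)² / 371.5 = 0.0007
χ² = 3.3923 + 0.6467 + 1.0236 + 0.0007 = 5.0633 ≈ 5.063

5.063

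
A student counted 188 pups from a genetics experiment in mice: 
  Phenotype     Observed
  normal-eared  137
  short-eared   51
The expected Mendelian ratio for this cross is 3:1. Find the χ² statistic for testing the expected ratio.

0.454

Total ratio parts = 4. Expected numbers out of 188:
  normal-eared: 188 × 3/4 = 141
  short-eared: 188 × 1/4 = 47
χ² = Σ (O − E)² / E
  normal-eared: (137 − 141)² / 141 = 0.1135
  short-eared: (51 − 47)² / 47 = 0.3404
χ² = 0.1135 + 0.3404 = 0.4539 ≈ 0.454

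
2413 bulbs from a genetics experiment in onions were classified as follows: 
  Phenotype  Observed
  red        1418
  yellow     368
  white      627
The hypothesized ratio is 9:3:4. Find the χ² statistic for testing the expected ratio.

Under the 9:3:4 hypothesis (Σ ratio = 16, N = 2413):
  red: 2413 × 9/16 = 1357.3125
  yellow: 2413 × 3/16 = 452.4375
  white: 2413 × 4/16 = 603.25
χ² = Σ (O − E)² / E
  red: (1418 − 1357.3125)² / 1357.3125 = 2.7134
  yellow: (368 − 452.4375)² / 452.4375 = 15.7584
  white: (627 − 603.25)² / 603.25 = 0.9350
χ² = 2.7134 + 15.7584 + 0.9350 = 19.4068 ≈ 19.407

19.407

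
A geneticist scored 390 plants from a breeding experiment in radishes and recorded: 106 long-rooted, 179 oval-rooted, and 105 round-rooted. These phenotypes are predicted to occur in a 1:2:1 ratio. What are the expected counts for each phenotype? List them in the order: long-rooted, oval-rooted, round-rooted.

Under the 1:2:1 hypothesis (Σ ratio = 4, N = 390):
  long-rooted: 390 × 1/4 = 97.5
  oval-rooted: 390 × 2/4 = 195
  round-rooted: 390 × 1/4 = 97.5

97.5, 195, 97.5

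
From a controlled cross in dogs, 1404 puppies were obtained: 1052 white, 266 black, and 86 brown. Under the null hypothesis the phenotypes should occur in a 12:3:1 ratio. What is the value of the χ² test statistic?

Expected counts for N = 1404 under a 12:3:1 ratio (total parts = 16):
  white: 1404 × 12/16 = 1053
  black: 1404 × 3/16 = 263.25
  brown: 1404 × 1/16 = 87.75
χ² = Σ (O − E)² / E
  white: (1052 − 1053)² / 1053 = 0.0009
  black: (266 − 263.25)² / 263.25 = 0.0287
  brown: (86 − 87.75)² / 87.75 = 0.0349
χ² = 0.0009 + 0.0287 + 0.0349 = 0.0645 ≈ 0.065

0.065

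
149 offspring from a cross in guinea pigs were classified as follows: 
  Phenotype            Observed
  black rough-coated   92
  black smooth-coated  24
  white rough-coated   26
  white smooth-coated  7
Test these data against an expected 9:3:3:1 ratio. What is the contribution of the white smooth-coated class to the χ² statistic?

Under the 9:3:3:1 hypothesis (Σ ratio = 16, N = 149):
  black rough-coated: 149 × 9/16 = 83.8125
  black smooth-coated: 149 × 3/16 = 27.9375
  white rough-coated: 149 × 3/16 = 27.9375
  white smooth-coated: 149 × 1/16 = 9.3125
Contribution of white smooth-coated: (7 − 9.3125)² / 9.3125 = 0.5742

0.574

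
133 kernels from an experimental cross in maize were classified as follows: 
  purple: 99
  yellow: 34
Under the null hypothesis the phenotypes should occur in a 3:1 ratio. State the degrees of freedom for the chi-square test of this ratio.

A goodness-of-fit test with 2 phenotype classes has df = 2 − 1 = 1.

1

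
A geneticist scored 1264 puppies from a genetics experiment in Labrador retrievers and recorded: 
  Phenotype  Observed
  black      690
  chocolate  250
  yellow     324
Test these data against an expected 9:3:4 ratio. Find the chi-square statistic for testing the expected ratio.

1.536

Under the 9:3:4 hypothesis (Σ ratio = 16, N = 1264):
  black: 1264 × 9/16 = 711
  chocolate: 1264 × 3/16 = 237
  yellow: 1264 × 4/16 = 316
χ² = Σ (O − E)² / E
  black: (690 − 711)² / 711 = 0.6203
  chocolate: (250 − 237)² / 237 = 0.7131
  yellow: (324 − 316)² / 316 = 0.2025
χ² = 0.6203 + 0.7131 + 0.2025 = 1.5359 ≈ 1.536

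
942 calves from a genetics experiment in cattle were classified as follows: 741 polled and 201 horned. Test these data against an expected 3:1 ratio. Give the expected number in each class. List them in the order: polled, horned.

Total ratio parts = 4. Expected numbers out of 942:
  polled: 942 × 3/4 = 706.5
  horned: 942 × 1/4 = 235.5

706.5, 235.5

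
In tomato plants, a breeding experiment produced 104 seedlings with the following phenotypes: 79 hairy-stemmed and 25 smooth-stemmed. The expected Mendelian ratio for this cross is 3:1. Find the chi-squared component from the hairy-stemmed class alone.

0.013

The 3:1 ratio has 4 parts, so with N = 104 the expected counts are:
  hairy-stemmed: 104 × 3/4 = 78
  smooth-stemmed: 104 × 1/4 = 26
Contribution of hairy-stemmed: (79 − 78)² / 78 = 0.0128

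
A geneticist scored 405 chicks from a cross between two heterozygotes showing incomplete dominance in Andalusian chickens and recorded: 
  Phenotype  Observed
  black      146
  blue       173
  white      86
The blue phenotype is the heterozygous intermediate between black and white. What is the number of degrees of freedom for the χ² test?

With incomplete dominance, a heterozygote × heterozygote cross gives a 1:2:1 phenotypic ratio.
A goodness-of-fit test with 3 phenotype classes has df = 3 − 1 = 2.

2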